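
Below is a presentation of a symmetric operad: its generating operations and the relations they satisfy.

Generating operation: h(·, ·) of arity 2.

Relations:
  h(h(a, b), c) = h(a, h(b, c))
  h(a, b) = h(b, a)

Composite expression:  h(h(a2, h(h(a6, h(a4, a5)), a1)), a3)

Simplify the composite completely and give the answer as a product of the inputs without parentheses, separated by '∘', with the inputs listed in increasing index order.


With h associative and commutative, the a-input set is all that matters.
h(a4, a5) linearizes to a4 ∘ a5
h(a6, h(a4, a5)) linearizes to a6 ∘ a4 ∘ a5
h(h(a6, h(a4, a5)), a1) linearizes to a6 ∘ a4 ∘ a5 ∘ a1
h(a2, h(h(a6, h(a4, a5)), a1)) linearizes to a2 ∘ a6 ∘ a4 ∘ a5 ∘ a1
h(h(a2, h(h(a6, h(a4, a5)), a1)), a3) linearizes to a2 ∘ a6 ∘ a4 ∘ a5 ∘ a1 ∘ a3
reordering the factors by index: a1 ∘ a2 ∘ a3 ∘ a4 ∘ a5 ∘ a6

a1 ∘ a2 ∘ a3 ∘ a4 ∘ a5 ∘ a6


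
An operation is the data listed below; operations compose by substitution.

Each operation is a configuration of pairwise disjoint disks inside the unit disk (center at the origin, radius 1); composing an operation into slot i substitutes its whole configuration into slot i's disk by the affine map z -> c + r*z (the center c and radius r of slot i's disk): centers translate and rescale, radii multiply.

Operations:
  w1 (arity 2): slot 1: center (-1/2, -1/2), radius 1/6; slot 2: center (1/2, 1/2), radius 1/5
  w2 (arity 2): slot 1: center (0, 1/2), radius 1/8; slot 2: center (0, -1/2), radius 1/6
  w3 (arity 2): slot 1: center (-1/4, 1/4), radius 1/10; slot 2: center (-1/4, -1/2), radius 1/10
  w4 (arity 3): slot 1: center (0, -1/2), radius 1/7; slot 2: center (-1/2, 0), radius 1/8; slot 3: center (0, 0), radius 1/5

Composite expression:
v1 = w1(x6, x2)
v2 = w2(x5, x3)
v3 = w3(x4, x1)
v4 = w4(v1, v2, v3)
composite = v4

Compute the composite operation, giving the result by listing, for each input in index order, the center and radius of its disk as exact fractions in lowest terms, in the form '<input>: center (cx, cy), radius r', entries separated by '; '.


Follow each x-input down from w4: c' goes to c + r*c', radius to r*r'.
input x6: applying the 2 nested substitutions gives center (-1/14, -4/7), radius 1/42
input x2: applying the 2 nested substitutions gives center (1/14, -3/7), radius 1/35
input x5: applying the 2 nested substitutions gives center (-1/2, 1/16), radius 1/64
input x3: applying the 2 nested substitutions gives center (-1/2, -1/16), radius 1/48
input x4: applying the 2 nested substitutions gives center (-1/20, 1/20), radius 1/50
input x1: applying the 2 nested substitutions gives center (-1/20, -1/10), radius 1/50

x1: center (-1/20, -1/10), radius 1/50; x2: center (1/14, -3/7), radius 1/35; x3: center (-1/2, -1/16), radius 1/48; x4: center (-1/20, 1/20), radius 1/50; x5: center (-1/2, 1/16), radius 1/64; x6: center (-1/14, -4/7), radius 1/42


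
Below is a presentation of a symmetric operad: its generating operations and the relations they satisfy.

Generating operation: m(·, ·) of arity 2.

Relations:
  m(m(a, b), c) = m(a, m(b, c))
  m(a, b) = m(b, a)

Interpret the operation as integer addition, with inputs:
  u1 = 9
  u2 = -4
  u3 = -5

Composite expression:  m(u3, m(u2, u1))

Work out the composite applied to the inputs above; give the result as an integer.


0

m(u2, u1) = 5
m(u3, m(u2, u1)) = 0


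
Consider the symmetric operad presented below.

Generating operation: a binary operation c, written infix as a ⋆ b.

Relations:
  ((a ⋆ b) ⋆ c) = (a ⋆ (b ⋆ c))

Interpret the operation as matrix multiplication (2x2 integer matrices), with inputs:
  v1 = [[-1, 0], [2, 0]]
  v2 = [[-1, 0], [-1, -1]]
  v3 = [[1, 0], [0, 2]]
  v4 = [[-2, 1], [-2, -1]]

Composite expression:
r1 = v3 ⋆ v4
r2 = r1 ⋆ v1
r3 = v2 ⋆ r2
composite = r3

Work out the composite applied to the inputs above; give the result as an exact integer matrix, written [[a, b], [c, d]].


[[-4, 0], [-4, 0]]


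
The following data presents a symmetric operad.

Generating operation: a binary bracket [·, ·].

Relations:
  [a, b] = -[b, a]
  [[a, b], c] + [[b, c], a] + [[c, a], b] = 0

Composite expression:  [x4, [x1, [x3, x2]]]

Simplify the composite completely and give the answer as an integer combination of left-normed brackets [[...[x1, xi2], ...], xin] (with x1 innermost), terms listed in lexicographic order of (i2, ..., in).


[[[x1, x2], x3], x4] - [[[x1, x3], x2], x4]

Antisymmetry and Jacobi reduce to x1-anchored left-normed brackets.
Composite bracket: [x4, [x1, [x3, x2]]]
Under [a, b] = ab - ba we get 8 signed associative words (2^3 = 8).
The x1-initial words carry the normal form:
  from x1x2x3x4, sign +1: term +[[[x1, x2], x3], x4]
  from x1x3x2x4, sign -1: term -[[[x1, x3], x2], x4]


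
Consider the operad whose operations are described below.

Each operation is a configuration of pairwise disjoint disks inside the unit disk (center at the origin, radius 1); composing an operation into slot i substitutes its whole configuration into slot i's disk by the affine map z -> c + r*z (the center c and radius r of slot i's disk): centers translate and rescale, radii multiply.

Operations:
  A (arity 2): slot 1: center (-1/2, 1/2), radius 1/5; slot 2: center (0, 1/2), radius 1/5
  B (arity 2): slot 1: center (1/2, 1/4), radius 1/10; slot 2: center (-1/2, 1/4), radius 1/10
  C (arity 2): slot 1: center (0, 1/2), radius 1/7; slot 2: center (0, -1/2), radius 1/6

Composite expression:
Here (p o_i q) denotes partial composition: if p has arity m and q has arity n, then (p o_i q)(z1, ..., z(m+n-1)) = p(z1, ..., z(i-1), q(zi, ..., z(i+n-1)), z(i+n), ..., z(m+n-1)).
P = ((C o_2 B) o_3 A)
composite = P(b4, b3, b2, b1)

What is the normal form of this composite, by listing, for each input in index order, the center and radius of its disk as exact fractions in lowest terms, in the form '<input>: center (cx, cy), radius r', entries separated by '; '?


b1: center (-1/12, -9/20), radius 1/300; b2: center (-11/120, -9/20), radius 1/300; b3: center (1/12, -11/24), radius 1/60; b4: center (0, 1/2), radius 1/7


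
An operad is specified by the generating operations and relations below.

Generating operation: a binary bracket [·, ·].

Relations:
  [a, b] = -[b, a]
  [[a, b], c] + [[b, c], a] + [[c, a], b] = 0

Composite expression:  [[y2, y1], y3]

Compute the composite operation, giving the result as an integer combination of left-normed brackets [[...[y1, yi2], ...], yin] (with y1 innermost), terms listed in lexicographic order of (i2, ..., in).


-[[y1, y2], y3]


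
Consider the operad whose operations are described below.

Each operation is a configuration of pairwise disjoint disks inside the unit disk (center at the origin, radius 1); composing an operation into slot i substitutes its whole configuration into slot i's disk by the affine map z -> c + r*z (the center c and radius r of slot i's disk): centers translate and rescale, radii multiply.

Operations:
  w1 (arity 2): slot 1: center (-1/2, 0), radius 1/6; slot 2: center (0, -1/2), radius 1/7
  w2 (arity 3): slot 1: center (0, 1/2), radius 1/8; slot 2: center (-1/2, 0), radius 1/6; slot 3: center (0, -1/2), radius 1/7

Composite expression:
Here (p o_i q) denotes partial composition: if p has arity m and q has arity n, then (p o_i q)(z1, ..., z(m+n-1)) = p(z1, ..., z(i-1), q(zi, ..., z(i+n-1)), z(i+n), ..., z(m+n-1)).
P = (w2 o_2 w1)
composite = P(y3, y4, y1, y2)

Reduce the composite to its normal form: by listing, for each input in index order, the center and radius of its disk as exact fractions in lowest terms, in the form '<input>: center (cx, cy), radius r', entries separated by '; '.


Only the slot chain above each y matters under w2; compose those maps.
y3 passes through 1 substitution, ending at center (0, 1/2), radius 1/8
y4 passes through 2 substitutions, ending at center (-7/12, 0), radius 1/36
y1 passes through 2 substitutions, ending at center (-1/2, -1/12), radius 1/42
y2 passes through 1 substitution, ending at center (0, -1/2), radius 1/7

y1: center (-1/2, -1/12), radius 1/42; y2: center (0, -1/2), radius 1/7; y3: center (0, 1/2), radius 1/8; y4: center (-7/12, 0), radius 1/36


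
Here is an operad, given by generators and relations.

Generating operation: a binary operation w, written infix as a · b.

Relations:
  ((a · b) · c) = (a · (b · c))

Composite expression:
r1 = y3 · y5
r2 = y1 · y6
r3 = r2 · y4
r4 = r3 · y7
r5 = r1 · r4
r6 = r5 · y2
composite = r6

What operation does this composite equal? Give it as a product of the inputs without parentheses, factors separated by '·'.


y3 · y5 · y1 · y6 · y4 · y7 · y2

All parenthesizations of w agree; list the y-inputs left to right.
(y3 · y5) flattens to y3 · y5
(y1 · y6) flattens to y1 · y6
((y1 · y6) · y4) flattens to y1 · y6 · y4
(((y1 · y6) · y4) · y7) flattens to y1 · y6 · y4 · y7
((y3 · y5) · (((y1 · y6) · y4) · y7)) flattens to y3 · y5 · y1 · y6 · y4 · y7
(((y3 · y5) · (((y1 · y6) · y4) · y7)) · y2) flattens to y3 · y5 · y1 · y6 · y4 · y7 · y2


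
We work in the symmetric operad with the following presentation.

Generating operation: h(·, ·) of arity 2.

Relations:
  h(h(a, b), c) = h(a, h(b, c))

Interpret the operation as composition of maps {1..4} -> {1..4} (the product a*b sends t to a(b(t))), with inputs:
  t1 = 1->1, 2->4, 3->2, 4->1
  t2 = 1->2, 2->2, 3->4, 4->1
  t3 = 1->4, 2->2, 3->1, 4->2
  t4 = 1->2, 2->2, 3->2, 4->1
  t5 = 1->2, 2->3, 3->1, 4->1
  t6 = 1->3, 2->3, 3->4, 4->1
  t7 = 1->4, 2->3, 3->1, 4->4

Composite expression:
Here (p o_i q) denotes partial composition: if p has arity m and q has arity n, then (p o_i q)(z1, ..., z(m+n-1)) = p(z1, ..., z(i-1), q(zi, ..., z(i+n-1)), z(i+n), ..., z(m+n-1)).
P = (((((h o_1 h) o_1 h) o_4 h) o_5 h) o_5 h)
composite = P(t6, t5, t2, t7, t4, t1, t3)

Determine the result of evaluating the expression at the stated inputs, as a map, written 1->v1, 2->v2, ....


h(t6, t5) = 1->3, 2->4, 3->3, 4->3
h(h(t6, t5), t2) = 1->4, 2->4, 3->3, 4->3
h(t4, t1) = 1->2, 2->1, 3->2, 4->2
h(h(t4, t1), t3) = 1->2, 2->1, 3->2, 4->1
h(t7, h(h(t4, t1), t3)) = 1->3, 2->4, 3->3, 4->4
h(h(h(t6, t5), t2), h(t7, h(h(t4, t1), t3))) = 1->3, 2->3, 3->3, 4->3

1->3, 2->3, 3->3, 4->3


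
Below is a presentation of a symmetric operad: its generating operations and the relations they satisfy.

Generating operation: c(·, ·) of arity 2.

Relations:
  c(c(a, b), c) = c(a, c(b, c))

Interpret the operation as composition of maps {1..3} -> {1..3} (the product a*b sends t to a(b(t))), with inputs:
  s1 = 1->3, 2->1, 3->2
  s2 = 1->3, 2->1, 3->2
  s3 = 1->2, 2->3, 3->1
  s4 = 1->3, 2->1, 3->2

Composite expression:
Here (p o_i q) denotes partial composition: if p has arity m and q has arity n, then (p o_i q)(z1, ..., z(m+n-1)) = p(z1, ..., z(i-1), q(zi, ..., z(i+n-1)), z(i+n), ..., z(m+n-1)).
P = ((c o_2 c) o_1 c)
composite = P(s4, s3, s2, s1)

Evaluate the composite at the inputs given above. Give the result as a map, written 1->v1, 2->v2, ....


1->2, 2->3, 3->1

c(s4, s3) = 1->1, 2->2, 3->3
c(s2, s1) = 1->2, 2->3, 3->1
c(c(s4, s3), c(s2, s1)) = 1->2, 2->3, 3->1


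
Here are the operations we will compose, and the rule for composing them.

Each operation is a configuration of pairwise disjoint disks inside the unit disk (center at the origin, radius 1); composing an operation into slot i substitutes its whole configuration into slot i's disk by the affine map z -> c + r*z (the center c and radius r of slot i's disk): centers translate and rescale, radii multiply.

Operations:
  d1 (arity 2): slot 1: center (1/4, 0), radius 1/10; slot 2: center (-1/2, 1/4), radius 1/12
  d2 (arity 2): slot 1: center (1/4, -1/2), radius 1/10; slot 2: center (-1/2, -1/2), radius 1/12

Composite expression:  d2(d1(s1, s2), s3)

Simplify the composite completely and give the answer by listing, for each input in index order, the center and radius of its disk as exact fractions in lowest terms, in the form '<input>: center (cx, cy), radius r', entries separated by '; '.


Each s-disk chains the slot maps above it in d2; radii multiply.
for s1, the 2-step affine chain lands on center (11/40, -1/2), radius 1/100
for s2, the 2-step affine chain lands on center (1/5, -19/40), radius 1/120
for s3, the 1-step affine chain lands on center (-1/2, -1/2), radius 1/12

s1: center (11/40, -1/2), radius 1/100; s2: center (1/5, -19/40), radius 1/120; s3: center (-1/2, -1/2), radius 1/12


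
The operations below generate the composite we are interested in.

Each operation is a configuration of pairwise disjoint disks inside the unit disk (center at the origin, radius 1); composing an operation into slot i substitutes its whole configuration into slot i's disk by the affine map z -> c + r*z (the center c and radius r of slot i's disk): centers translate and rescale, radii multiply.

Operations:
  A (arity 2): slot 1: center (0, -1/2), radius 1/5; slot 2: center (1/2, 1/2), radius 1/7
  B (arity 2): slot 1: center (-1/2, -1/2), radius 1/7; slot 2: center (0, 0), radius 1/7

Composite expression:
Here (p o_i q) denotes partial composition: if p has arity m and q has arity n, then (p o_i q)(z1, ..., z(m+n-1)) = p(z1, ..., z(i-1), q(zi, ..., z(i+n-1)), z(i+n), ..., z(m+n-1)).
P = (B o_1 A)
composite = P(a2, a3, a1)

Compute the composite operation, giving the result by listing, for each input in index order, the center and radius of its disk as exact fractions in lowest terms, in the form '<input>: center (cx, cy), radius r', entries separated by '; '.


Below B, radii multiply path by path; the a-disk centers shift.
input a2: composing its 2 substitution steps yields center (-1/2, -4/7), radius 1/35
input a3: composing its 2 substitution steps yields center (-3/7, -3/7), radius 1/49
input a1: composing its 1 substitution step yields center (0, 0), radius 1/7

a1: center (0, 0), radius 1/7; a2: center (-1/2, -4/7), radius 1/35; a3: center (-3/7, -3/7), radius 1/49


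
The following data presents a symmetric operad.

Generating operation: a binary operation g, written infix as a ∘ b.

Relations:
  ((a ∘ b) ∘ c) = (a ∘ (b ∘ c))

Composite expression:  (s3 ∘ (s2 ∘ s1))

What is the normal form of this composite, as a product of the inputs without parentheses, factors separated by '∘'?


s3 ∘ s2 ∘ s1


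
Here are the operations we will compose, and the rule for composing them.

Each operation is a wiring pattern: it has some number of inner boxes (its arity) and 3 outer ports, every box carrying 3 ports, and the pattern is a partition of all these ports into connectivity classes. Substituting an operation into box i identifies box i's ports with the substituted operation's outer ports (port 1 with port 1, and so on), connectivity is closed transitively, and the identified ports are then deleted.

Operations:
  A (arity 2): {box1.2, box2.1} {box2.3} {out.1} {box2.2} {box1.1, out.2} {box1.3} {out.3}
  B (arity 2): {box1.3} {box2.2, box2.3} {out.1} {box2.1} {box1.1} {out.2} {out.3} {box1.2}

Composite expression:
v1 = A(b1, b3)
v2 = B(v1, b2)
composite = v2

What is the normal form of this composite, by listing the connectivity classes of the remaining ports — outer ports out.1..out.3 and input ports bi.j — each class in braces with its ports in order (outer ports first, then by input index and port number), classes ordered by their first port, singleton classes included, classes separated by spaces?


{out.1} {out.2} {out.3} {b1.1} {b1.2, b3.1} {b1.3} {b2.1} {b2.2, b2.3} {b3.2} {b3.3}


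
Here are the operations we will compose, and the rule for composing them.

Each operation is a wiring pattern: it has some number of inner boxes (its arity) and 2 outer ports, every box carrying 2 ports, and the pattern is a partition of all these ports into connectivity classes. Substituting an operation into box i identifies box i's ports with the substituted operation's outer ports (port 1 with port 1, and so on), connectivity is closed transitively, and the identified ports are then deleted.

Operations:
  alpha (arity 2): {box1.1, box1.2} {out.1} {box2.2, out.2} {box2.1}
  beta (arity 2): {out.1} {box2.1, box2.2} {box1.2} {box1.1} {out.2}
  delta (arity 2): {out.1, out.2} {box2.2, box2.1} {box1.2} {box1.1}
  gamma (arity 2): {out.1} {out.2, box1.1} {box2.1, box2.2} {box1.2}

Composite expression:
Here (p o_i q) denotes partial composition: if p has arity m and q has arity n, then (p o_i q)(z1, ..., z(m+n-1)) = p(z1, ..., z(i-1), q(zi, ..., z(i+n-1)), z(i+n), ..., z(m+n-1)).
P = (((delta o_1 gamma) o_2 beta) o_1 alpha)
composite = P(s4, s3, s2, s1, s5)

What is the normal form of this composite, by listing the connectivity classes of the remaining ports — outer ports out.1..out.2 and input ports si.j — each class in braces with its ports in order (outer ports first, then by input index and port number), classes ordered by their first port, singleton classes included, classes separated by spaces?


{out.1, out.2} {s1.1, s1.2} {s2.1} {s2.2} {s3.1} {s3.2} {s4.1, s4.2} {s5.1, s5.2}

After gluing at delta, chains via deleted ports link the s-ports.
after alpha, the pattern on (s4, s3) reads {out.1} {out.2, s3.2} {s3.1} {s4.1, s4.2} (out.j = its outer ports)
after beta, the pattern on (s2, s1) reads {out.1} {out.2} {s1.1, s1.2} {s2.1} {s2.2} (out.j = its outer ports)
after gamma, the pattern on (s4, s3, s2, s1) reads {out.1} {out.2} {s1.1, s1.2} {s2.1} {s2.2} {s3.1} {s3.2} {s4.1, s4.2} (out.j = its outer ports)
after delta, the pattern on (s4, s3, s2, s1, s5) reads {out.1, out.2} {s1.1, s1.2} {s2.1} {s2.2} {s3.1} {s3.2} {s4.1, s4.2} {s5.1, s5.2} (out.j = its outer ports)


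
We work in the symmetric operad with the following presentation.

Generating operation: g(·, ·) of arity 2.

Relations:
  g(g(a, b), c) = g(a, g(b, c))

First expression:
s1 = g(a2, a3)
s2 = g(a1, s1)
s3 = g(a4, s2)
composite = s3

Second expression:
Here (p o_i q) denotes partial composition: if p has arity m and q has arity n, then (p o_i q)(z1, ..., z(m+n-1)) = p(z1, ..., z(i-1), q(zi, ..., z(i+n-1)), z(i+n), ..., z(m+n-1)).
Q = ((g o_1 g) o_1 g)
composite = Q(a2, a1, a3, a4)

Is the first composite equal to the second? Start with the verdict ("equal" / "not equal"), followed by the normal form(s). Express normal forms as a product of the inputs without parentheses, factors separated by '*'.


not equal — first a4 * a1 * a2 * a3, second a2 * a1 * a3 * a4

The first expression reduces to a4 * a1 * a2 * a3
The second expression reduces to a2 * a1 * a3 * a4
The forms do not match — not equal.


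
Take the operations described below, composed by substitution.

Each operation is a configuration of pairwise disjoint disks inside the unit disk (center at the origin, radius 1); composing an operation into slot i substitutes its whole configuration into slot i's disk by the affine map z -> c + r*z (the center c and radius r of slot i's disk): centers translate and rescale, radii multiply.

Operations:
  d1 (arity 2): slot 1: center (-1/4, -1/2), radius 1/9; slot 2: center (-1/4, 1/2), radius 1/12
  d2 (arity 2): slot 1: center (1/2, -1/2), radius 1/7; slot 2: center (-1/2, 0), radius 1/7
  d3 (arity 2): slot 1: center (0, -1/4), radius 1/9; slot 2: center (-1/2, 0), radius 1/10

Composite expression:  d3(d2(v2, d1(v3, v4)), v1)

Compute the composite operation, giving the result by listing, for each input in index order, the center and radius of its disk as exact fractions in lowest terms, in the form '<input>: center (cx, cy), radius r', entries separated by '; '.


Only the slot chain above each v matters under d3; compose those maps.
for v2, the 2-step affine chain lands on center (1/18, -11/36), radius 1/63
for v3, the 3-step affine chain lands on center (-5/84, -65/252), radius 1/567
for v4, the 3-step affine chain lands on center (-5/84, -61/252), radius 1/756
for v1, the 1-step affine chain lands on center (-1/2, 0), radius 1/10

v1: center (-1/2, 0), radius 1/10; v2: center (1/18, -11/36), radius 1/63; v3: center (-5/84, -65/252), radius 1/567; v4: center (-5/84, -61/252), radius 1/756


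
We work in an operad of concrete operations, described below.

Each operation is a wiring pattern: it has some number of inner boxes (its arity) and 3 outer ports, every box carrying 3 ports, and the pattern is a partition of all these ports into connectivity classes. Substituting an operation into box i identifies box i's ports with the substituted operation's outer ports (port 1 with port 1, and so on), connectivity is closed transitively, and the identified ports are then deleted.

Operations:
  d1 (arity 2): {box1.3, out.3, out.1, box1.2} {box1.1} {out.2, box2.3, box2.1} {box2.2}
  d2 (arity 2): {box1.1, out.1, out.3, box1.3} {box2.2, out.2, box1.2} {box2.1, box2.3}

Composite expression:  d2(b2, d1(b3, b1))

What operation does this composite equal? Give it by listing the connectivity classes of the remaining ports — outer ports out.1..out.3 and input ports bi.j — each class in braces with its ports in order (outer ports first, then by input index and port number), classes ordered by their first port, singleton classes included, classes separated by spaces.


Substituting into d2 glues patterns; closure does the rest.
through d1, on inputs (b3, b1): {out.1, out.3, b3.2, b3.3} {out.2, b1.1, b1.3} {b1.2} {b3.1} (out.j = stage outer ports)
through d2, on inputs (b2, b3, b1): {out.1, out.3, b2.1, b2.3} {out.2, b1.1, b1.3, b2.2} {b1.2} {b3.1} {b3.2, b3.3} (out.j = stage outer ports)

{out.1, out.3, b2.1, b2.3} {out.2, b1.1, b1.3, b2.2} {b1.2} {b3.1} {b3.2, b3.3}


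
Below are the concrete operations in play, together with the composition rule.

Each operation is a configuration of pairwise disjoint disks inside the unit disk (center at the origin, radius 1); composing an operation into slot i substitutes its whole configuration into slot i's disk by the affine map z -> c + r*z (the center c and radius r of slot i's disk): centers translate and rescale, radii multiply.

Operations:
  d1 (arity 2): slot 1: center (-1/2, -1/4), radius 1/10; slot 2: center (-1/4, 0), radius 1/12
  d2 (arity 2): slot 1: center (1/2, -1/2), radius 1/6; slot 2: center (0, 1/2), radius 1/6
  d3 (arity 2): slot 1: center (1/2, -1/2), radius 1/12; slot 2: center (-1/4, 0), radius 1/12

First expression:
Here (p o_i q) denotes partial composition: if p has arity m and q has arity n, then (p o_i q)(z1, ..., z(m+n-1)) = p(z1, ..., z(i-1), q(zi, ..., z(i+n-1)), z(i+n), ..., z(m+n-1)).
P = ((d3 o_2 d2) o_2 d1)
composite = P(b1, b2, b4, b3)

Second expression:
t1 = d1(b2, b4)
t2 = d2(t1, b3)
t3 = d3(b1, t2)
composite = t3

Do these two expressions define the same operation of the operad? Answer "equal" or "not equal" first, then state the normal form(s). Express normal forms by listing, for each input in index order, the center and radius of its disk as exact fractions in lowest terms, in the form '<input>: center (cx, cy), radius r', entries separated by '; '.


equal; both compose to b1: center (1/2, -1/2), radius 1/12; b2: center (-31/144, -13/288), radius 1/720; b3: center (-1/4, 1/24), radius 1/72; b4: center (-61/288, -1/24), radius 1/864

The first expression reduces to b1: center (1/2, -1/2), radius 1/12; b2: center (-31/144, -13/288), radius 1/720; b3: center (-1/4, 1/24), radius 1/72; b4: center (-61/288, -1/24), radius 1/864
The second expression reduces to b1: center (1/2, -1/2), radius 1/12; b2: center (-31/144, -13/288), radius 1/720; b3: center (-1/4, 1/24), radius 1/72; b4: center (-61/288, -1/24), radius 1/864
Identical normal forms: equal.


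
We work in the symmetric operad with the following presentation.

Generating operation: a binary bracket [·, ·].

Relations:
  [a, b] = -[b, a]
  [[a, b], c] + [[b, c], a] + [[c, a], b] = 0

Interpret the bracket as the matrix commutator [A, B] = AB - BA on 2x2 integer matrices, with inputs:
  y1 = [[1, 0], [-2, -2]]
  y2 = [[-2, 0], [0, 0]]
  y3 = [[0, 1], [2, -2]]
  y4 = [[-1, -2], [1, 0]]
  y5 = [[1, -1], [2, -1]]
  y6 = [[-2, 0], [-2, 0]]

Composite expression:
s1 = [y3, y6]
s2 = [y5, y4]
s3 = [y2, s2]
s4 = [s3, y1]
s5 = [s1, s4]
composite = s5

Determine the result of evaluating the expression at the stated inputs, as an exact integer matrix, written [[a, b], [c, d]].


[y3, y6] = [[-2, 2], [0, 2]]
[y5, y4] = [[3, -5], [-4, -3]]
[y2, [y5, y4]] = [[0, 10], [-8, 0]]
[[y2, [y5, y4]], y1] = [[-20, -30], [-24, 20]]
[[y3, y6], [[y2, [y5, y4]], y1]] = [[-48, 200], [-96, 48]]

[[-48, 200], [-96, 48]]


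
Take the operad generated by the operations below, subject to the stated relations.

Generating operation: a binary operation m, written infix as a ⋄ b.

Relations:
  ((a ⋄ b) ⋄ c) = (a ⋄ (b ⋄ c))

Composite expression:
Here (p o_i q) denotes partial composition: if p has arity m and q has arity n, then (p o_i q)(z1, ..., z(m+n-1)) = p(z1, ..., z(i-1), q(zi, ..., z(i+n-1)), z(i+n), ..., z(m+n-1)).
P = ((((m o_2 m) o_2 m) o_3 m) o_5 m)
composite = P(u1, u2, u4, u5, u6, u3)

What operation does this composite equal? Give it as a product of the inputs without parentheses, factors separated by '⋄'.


u1 ⋄ u2 ⋄ u4 ⋄ u5 ⋄ u6 ⋄ u3

Under associativity of m, the answer is the u's in reading order.
(u4 ⋄ u5) collapses to u4 ⋄ u5
(u2 ⋄ (u4 ⋄ u5)) collapses to u2 ⋄ u4 ⋄ u5
(u6 ⋄ u3) collapses to u6 ⋄ u3
((u2 ⋄ (u4 ⋄ u5)) ⋄ (u6 ⋄ u3)) collapses to u2 ⋄ u4 ⋄ u5 ⋄ u6 ⋄ u3
(u1 ⋄ ((u2 ⋄ (u4 ⋄ u5)) ⋄ (u6 ⋄ u3))) collapses to u1 ⋄ u2 ⋄ u4 ⋄ u5 ⋄ u6 ⋄ u3


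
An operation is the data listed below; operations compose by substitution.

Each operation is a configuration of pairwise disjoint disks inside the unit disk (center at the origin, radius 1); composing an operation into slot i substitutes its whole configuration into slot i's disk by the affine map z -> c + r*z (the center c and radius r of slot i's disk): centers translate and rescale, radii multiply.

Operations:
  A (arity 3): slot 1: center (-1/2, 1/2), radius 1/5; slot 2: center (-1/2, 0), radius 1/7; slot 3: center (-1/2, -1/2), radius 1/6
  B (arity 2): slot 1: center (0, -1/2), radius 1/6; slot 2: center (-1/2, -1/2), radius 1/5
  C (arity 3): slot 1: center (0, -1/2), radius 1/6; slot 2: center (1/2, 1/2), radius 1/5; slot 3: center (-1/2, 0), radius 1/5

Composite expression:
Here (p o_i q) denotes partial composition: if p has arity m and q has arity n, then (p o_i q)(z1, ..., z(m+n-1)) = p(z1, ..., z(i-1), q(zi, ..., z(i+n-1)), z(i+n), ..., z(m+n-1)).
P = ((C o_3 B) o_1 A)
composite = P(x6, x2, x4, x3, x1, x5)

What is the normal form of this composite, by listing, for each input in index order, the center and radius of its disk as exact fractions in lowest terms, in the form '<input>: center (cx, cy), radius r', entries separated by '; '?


x1: center (-1/2, -1/10), radius 1/30; x2: center (-1/12, -1/2), radius 1/42; x3: center (1/2, 1/2), radius 1/5; x4: center (-1/12, -7/12), radius 1/36; x5: center (-3/5, -1/10), radius 1/25; x6: center (-1/12, -5/12), radius 1/30

Below C, radii multiply path by path; the x-disk centers shift.
input x6: composing its 2 substitution steps yields center (-1/12, -5/12), radius 1/30
input x2: composing its 2 substitution steps yields center (-1/12, -1/2), radius 1/42
input x4: composing its 2 substitution steps yields center (-1/12, -7/12), radius 1/36
input x3: composing its 1 substitution step yields center (1/2, 1/2), radius 1/5
input x1: composing its 2 substitution steps yields center (-1/2, -1/10), radius 1/30
input x5: composing its 2 substitution steps yields center (-3/5, -1/10), radius 1/25


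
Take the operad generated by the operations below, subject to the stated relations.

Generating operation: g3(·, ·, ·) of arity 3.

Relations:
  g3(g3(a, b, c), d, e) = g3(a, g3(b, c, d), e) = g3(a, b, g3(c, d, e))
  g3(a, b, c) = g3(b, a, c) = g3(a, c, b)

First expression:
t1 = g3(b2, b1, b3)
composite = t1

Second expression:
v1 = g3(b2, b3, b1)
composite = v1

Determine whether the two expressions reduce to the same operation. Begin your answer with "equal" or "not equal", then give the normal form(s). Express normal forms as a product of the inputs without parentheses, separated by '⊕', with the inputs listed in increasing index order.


equal; the common form is b1 ⊕ b2 ⊕ b3

The first expression, normalized: b1 ⊕ b2 ⊕ b3
The second expression, normalized: b1 ⊕ b2 ⊕ b3
Same normal form: equal.


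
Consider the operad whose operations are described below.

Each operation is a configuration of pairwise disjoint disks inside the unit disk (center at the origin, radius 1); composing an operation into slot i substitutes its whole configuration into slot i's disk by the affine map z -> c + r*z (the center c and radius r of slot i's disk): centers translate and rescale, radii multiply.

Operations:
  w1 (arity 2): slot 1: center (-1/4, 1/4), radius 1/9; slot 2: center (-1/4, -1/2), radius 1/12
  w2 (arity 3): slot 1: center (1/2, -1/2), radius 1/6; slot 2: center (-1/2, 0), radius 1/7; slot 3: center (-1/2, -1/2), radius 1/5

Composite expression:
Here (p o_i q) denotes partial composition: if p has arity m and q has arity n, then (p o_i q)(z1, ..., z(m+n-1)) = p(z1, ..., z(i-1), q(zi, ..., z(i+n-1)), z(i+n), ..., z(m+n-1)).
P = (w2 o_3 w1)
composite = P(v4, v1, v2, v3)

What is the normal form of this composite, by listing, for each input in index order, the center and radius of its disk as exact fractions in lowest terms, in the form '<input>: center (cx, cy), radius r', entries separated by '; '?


v1: center (-1/2, 0), radius 1/7; v2: center (-11/20, -9/20), radius 1/45; v3: center (-11/20, -3/5), radius 1/60; v4: center (1/2, -1/2), radius 1/6

Below w2, radii multiply path by path; the v-disk centers shift.
v4 passes through 1 substitution, ending at center (1/2, -1/2), radius 1/6
v1 passes through 1 substitution, ending at center (-1/2, 0), radius 1/7
v2 passes through 2 substitutions, ending at center (-11/20, -9/20), radius 1/45
v3 passes through 2 substitutions, ending at center (-11/20, -3/5), radius 1/60


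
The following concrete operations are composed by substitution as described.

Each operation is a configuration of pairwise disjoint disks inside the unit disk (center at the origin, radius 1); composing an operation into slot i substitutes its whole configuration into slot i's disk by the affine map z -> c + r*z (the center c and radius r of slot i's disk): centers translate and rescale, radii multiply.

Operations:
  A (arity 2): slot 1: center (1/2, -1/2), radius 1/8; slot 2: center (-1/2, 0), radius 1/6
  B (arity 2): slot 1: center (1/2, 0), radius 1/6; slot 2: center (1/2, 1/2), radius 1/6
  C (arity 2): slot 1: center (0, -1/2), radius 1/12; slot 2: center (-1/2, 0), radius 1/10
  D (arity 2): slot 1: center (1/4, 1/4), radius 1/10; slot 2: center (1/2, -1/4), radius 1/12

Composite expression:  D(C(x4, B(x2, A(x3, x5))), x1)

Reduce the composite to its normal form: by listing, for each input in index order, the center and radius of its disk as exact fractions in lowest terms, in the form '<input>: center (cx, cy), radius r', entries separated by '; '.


x1: center (1/2, -1/4), radius 1/12; x2: center (41/200, 1/4), radius 1/600; x3: center (247/1200, 61/240), radius 1/4800; x4: center (1/4, 1/5), radius 1/120; x5: center (49/240, 51/200), radius 1/3600

Only the slot chain above each x matters under D; compose those maps.
tracing x4 down its 2-map path: center (1/4, 1/5), radius 1/120
tracing x2 down its 3-map path: center (41/200, 1/4), radius 1/600
tracing x3 down its 4-map path: center (247/1200, 61/240), radius 1/4800
tracing x5 down its 4-map path: center (49/240, 51/200), radius 1/3600
tracing x1 down its 1-map path: center (1/2, -1/4), radius 1/12


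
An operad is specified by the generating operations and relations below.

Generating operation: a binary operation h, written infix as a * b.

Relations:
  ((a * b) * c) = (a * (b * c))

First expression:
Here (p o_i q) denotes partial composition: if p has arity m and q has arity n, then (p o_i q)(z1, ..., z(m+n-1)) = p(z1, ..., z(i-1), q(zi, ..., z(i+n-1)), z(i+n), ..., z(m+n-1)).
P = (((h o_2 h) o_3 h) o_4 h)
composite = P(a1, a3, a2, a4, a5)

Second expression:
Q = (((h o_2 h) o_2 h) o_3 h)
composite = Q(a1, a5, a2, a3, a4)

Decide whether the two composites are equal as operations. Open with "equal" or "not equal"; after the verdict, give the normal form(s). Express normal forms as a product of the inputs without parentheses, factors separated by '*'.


not equal; first: a1 * a3 * a2 * a4 * a5; second: a1 * a5 * a2 * a3 * a4

Normal form of the first expression: a1 * a3 * a2 * a4 * a5
Normal form of the second expression: a1 * a5 * a2 * a3 * a4
They disagree, so not equal.


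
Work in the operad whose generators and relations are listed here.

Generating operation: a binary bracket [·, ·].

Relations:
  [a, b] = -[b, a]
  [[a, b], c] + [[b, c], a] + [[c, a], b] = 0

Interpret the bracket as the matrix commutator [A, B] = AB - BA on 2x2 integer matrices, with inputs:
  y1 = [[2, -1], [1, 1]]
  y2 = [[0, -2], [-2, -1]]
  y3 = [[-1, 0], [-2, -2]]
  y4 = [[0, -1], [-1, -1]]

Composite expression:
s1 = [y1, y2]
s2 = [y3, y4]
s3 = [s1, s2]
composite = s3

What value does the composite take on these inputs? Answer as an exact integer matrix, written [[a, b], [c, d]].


[y1, y2] = [[4, -1], [3, -4]]
[y3, y4] = [[-2, -1], [-1, 2]]
[[y1, y2], [y3, y4]] = [[4, -12], [-4, -4]]

[[4, -12], [-4, -4]]


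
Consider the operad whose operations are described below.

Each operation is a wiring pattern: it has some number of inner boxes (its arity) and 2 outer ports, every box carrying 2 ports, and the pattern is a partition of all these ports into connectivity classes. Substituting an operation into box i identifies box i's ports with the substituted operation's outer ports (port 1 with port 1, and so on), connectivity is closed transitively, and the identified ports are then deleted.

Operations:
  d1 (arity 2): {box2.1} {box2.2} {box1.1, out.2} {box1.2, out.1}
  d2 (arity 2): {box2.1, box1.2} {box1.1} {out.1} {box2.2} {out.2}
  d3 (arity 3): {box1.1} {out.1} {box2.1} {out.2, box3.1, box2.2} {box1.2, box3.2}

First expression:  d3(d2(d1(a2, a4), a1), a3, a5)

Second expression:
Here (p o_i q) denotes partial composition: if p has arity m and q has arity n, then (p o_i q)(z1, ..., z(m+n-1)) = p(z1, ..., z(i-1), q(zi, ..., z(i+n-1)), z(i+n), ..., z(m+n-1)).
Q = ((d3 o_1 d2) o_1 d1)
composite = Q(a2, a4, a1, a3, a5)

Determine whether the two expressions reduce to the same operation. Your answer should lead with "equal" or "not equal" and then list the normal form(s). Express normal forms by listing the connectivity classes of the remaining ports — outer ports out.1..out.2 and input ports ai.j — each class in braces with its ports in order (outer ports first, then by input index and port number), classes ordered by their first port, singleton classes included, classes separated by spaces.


equal: each reduces to {out.1} {out.2, a3.2, a5.1} {a1.1, a2.1} {a1.2} {a2.2} {a3.1} {a4.1} {a4.2} {a5.2}

The first expression, normalized: {out.1} {out.2, a3.2, a5.1} {a1.1, a2.1} {a1.2} {a2.2} {a3.1} {a4.1} {a4.2} {a5.2}
The second expression, normalized: {out.1} {out.2, a3.2, a5.1} {a1.1, a2.1} {a1.2} {a2.2} {a3.1} {a4.1} {a4.2} {a5.2}
The normal forms match — equal.


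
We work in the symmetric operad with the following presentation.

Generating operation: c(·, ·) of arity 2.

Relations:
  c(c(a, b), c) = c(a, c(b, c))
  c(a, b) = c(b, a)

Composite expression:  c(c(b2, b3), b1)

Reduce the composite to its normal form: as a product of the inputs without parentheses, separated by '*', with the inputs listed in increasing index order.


b1 * b2 * b3


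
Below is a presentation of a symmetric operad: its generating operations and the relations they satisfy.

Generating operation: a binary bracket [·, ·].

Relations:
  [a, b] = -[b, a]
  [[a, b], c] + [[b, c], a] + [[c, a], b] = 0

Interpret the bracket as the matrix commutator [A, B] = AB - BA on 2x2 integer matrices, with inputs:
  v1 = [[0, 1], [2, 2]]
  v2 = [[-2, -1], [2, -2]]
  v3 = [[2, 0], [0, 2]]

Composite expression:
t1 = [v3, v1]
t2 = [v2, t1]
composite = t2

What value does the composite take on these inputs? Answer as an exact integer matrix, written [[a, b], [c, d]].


[[0, 0], [0, 0]]


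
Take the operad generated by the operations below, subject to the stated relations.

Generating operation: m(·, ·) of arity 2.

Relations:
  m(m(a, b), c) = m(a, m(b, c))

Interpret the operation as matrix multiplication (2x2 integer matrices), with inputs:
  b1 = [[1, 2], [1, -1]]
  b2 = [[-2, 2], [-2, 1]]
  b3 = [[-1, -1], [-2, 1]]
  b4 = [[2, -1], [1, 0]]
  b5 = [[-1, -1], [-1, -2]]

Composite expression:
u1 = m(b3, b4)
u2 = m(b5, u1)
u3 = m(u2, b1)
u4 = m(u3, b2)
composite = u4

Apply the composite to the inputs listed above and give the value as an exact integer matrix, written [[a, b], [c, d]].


m(b3, b4) = [[-3, 1], [-3, 2]]
m(b5, m(b3, b4)) = [[6, -3], [9, -5]]
m(m(b5, m(b3, b4)), b1) = [[3, 15], [4, 23]]
m(m(m(b5, m(b3, b4)), b1), b2) = [[-36, 21], [-54, 31]]

[[-36, 21], [-54, 31]]


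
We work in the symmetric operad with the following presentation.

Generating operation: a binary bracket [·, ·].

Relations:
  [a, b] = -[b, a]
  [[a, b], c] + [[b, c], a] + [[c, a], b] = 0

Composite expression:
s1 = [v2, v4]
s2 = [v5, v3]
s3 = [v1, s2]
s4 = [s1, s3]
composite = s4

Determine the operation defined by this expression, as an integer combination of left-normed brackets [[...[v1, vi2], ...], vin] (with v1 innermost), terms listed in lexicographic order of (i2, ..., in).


In the tensor algebra, words opening v1 carry the v1-anchored form.
Composite bracket: [[v2, v4], [v1, [v5, v3]]]
Under [a, b] = ab - ba we get 16 signed associative words (2^4 = 16).
Keep just the words that open with v1:
  word v1v3v5v2v4 has sign +1, contributing +[[[[v1, v3], v5], v2], v4]
  word v1v3v5v4v2 has sign -1, contributing -[[[[v1, v3], v5], v4], v2]
  word v1v5v3v2v4 has sign -1, contributing -[[[[v1, v5], v3], v2], v4]
  word v1v5v3v4v2 has sign +1, contributing +[[[[v1, v5], v3], v4], v2]

[[[[v1, v3], v5], v2], v4] - [[[[v1, v3], v5], v4], v2] - [[[[v1, v5], v3], v2], v4] + [[[[v1, v5], v3], v4], v2]


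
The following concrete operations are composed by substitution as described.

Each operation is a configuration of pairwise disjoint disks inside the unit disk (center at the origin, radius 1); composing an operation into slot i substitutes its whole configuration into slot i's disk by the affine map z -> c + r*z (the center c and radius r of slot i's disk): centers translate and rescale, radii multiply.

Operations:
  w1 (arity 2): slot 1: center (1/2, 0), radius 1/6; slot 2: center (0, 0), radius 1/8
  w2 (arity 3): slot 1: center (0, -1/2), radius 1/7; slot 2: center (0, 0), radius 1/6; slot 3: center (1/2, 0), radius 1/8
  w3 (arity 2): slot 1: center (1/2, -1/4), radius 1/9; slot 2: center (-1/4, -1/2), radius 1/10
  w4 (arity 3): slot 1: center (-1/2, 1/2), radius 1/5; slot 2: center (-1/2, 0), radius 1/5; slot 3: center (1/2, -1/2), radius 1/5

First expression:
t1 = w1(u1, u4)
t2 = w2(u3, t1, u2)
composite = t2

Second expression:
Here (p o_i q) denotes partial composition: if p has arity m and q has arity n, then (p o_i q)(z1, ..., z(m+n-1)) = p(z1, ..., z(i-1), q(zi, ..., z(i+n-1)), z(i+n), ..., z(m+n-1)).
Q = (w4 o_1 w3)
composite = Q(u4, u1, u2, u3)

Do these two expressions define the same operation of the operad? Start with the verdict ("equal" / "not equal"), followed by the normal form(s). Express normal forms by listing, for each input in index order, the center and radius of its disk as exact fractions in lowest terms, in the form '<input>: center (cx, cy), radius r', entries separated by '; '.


The first expression reduces to u1: center (1/12, 0), radius 1/36; u2: center (1/2, 0), radius 1/8; u3: center (0, -1/2), radius 1/7; u4: center (0, 0), radius 1/48
The second expression reduces to u1: center (-11/20, 2/5), radius 1/50; u2: center (-1/2, 0), radius 1/5; u3: center (1/2, -1/2), radius 1/5; u4: center (-2/5, 9/20), radius 1/45
They disagree, so not equal.

not equal: they reduce to u1: center (1/12, 0), radius 1/36; u2: center (1/2, 0), radius 1/8; u3: center (0, -1/2), radius 1/7; u4: center (0, 0), radius 1/48 and u1: center (-11/20, 2/5), radius 1/50; u2: center (-1/2, 0), radius 1/5; u3: center (1/2, -1/2), radius 1/5; u4: center (-2/5, 9/20), radius 1/45
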